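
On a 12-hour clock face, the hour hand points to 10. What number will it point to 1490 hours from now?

12

1490 = 124·12 + 2, so 1490 mod 12 = 2.
10 + 2 → 12 on a 12-hour dial.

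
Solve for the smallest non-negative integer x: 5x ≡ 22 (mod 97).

82

5⁻¹ ≡ 39 (mod 97) because 5·39 = 195 = 2·97 + 1.
So x ≡ 39·22 = 858 ≡ 82 (mod 97).
Check: 5·82 = 410 = 4·97 + 22.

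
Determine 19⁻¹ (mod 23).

17

19·17 = 323 = 14·23 + 1, so 19⁻¹ ≡ 17 (mod 23).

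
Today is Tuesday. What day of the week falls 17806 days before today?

17806 − 2543·7 = 5, so 17806 ≡ 5 (mod 7).
Tuesday − 5 days → Thursday.

Thursday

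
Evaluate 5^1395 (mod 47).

By repeated squaring mod 47: 5^1≡5, 5^2≡25, 5^4≡14, 5^8≡8, 5^16≡17, 5^32≡7, 5^64≡2, 5^128≡4, 5^256≡16, 5^512≡21, 5^1024≡18.
1395 = 1 + 2 + 16 + 32 + 64 + 256 + 1024, so 5^1395 ≡ 5·25·17·7·2·16·18 ≡ 41 (mod 47).

41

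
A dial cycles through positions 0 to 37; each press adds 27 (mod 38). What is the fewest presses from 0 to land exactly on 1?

27·31 = 837 = 22·38 + 1, so 27⁻¹ ≡ 31 (mod 38).

31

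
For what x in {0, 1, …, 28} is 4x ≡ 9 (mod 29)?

24

4⁻¹ ≡ 22 (mod 29) because 4·22 = 88 = 3·29 + 1.
So x ≡ 22·9 = 198 ≡ 24 (mod 29).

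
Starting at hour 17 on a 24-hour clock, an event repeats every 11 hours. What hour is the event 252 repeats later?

5

252·11 = 2772.
2772 mod 24 = 12 (since 115·24 = 2760).
(17 + 12) mod 24 = 5.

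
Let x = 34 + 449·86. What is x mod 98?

449·86 = 38614.
38614 = 394·98 + 2, so 38614 mod 98 = 2.
(34 + 2) mod 98 = 36.

36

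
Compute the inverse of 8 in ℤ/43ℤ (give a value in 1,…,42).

8·27 = 216 = 5·43 + 1, so 8⁻¹ ≡ 27 (mod 43).

27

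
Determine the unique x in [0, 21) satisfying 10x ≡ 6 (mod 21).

9

10⁻¹ ≡ 19 (mod 21) because 10·19 = 190 = 9·21 + 1.
Multiplying both sides by 19: x ≡ 19·6 = 114 ≡ 9 (mod 21).
Check: 10·9 = 90 = 4·21 + 6.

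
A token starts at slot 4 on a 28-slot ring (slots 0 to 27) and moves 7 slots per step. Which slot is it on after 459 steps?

459·7 = 3213.
Dividing 3213 by 28 gives quotient 114 and remainder 21.
(4 + 21) mod 28 = 25.

25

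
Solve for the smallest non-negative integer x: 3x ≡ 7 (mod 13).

3⁻¹ ≡ 9 (mod 13) because 3·9 = 27 = 2·13 + 1.
So x ≡ 9·7 = 63 ≡ 11 (mod 13).

11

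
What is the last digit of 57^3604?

The units digit of 57^n cycles with period 4: 7, 9, 3, 1, …
3604 leaves remainder 0 on division by 4, so 57^3604 ends in 1.

1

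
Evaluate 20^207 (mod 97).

Square-and-reduce mod 97: 20^1≡20, 20^2≡12, 20^4≡47, 20^8≡75, 20^16≡96, 20^32≡1, 20^64≡1, 20^128≡1.
Since 207 = 1 + 2 + 4 + 8 + 64 + 128 in binary, 20^207 ≡ 20·12·47·75·1·1 ≡ 63 (mod 97).

63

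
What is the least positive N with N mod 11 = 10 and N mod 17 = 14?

65

Since 17·2 ≡ 1 (mod 11), take x = 14 + 17·((10−14)·2 mod 11) = 14 + 17·3 = 65.
Check: 65 mod 11 = 10, 65 mod 17 = 14.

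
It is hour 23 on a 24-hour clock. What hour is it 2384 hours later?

7

2384 = 99·24 + 8, so 2384 mod 24 = 8.
(23 + 8) mod 24 = 7.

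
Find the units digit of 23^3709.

Powers of 3 mod 10 repeat with period 4: 3, 9, 7, 1.
3709 leaves remainder 1 on division by 4, so 23^3709 ends in 3.

3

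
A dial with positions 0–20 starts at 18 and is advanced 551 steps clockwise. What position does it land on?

551 mod 21 = 5 (since 26·21 = 546).
(18 + 5) mod 21 = 2.

2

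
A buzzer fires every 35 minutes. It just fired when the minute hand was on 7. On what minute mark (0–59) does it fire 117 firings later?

117·35 = 4095.
Dividing 4095 by 60 gives quotient 68 and remainder 15.
(7 + 15) mod 60 = 22.

22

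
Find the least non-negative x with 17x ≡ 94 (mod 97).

74

The inverse of 17 mod 97 is 40 (since 17·40 = 680 ≡ 1).
So x ≡ 40·94 = 3760 ≡ 74 (mod 97).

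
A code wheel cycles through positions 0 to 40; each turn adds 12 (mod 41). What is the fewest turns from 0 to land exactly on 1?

12·24 = 288 = 7·41 + 1, so 12⁻¹ ≡ 24 (mod 41).

24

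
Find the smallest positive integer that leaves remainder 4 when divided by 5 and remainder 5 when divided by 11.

x ≡ 4 (mod 5) gives x ∈ {4, 9, 14, 19, 24, 29, 34, 39, …}.
The first of these with x mod 11 = 5 is 49.

49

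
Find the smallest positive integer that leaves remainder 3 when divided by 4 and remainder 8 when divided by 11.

19

x ≡ 3 (mod 4) gives x ∈ {3, 7, 11, 15, 19}.
The first of these with x mod 11 = 8 is 19.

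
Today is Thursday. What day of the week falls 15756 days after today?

15756 mod 7 = 6 (since 2250·7 = 15750).
Thursday + 6 days → Wednesday.

Wednesday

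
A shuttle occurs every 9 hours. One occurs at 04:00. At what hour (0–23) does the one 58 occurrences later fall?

58·9 = 522.
522 − 21·24 = 18, so 522 ≡ 18 (mod 24).
(4 + 18) mod 24 = 22.

22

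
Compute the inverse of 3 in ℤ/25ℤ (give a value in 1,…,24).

17

25 = 8·3 + 1
3 = 3·1 + 0
Back-substituting gives 3·17 ≡ 1 (mod 25).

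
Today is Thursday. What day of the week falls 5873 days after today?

5873 = 839·7 + 0, so 5873 mod 7 = 0.
Thursday + 0 days → Thursday.

Thursday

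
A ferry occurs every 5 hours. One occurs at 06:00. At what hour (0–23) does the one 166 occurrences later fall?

166·5 = 830.
Dividing 830 by 24 gives quotient 34 and remainder 14.
(6 + 14) mod 24 = 20.

20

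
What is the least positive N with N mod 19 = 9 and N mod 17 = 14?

218

Since 17·9 ≡ 1 (mod 19), take x = 14 + 17·((9−14)·9 mod 19) = 14 + 17·12 = 218.
Check: 218 mod 19 = 9, 218 mod 17 = 14.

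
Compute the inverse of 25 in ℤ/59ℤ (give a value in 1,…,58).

59 = 2·25 + 9
25 = 2·9 + 7
9 = 1·7 + 2
7 = 3·2 + 1
2 = 2·1 + 0
Back-substituting gives 25·26 ≡ 1 (mod 59).

26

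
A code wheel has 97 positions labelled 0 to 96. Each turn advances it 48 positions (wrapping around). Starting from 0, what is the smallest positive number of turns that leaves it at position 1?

95

97 = 2·48 + 1
48 = 48·1 + 0
Back-substituting gives 48·95 ≡ 1 (mod 97).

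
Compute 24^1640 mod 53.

46

By repeated squaring mod 53: 24^1≡24, 24^2≡46, 24^4≡49, 24^8≡16, 24^16≡44, 24^32≡28, 24^64≡42, 24^128≡15, 24^256≡13, 24^512≡10, 24^1024≡47.
Since 1640 = 8 + 32 + 64 + 512 + 1024 in binary, 24^1640 ≡ 16·28·42·10·47 ≡ 46 (mod 53).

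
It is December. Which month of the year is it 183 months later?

Dividing 183 by 12 gives quotient 15 and remainder 3.
December + 3 months → March.

March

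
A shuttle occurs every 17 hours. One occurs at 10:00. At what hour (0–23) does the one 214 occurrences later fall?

0

214·17 = 3638.
3638 = 151·24 + 14, so 3638 mod 24 = 14.
(10 + 14) mod 24 = 0.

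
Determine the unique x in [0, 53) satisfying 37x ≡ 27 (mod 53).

37⁻¹ ≡ 43 (mod 53) because 37·43 = 1591 = 30·53 + 1.
Multiplying both sides by 43: x ≡ 43·27 = 1161 ≡ 48 (mod 53).

48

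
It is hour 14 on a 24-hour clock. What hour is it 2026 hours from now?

0

2026 = 84·24 + 10, so 2026 mod 24 = 10.
(14 + 10) mod 24 = 0.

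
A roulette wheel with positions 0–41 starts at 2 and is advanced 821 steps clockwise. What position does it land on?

821 − 19·42 = 23, so 821 ≡ 23 (mod 42).
(2 + 23) mod 42 = 25.

25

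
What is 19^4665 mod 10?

The units digit of 19^n cycles with period 2: 9, 1, …
4665 mod 2 = 1, so the last digit matches 9^1 = 9.

9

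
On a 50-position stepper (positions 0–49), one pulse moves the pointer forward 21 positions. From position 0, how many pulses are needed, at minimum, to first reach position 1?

31

21·31 = 651 = 13·50 + 1, so 21⁻¹ ≡ 31 (mod 50).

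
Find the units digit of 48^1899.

Last digits of 8^n: 8, 4, 2, 6 (period 4).
1899 mod 4 = 3, so the last digit matches 8^3 = 2.

2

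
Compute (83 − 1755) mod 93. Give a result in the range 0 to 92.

Dividing 1755 by 93 gives quotient 18 and remainder 81.
(83 − 81) mod 93 = 2.

2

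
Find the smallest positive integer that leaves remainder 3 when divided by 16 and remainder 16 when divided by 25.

Since 25·9 ≡ 1 (mod 16), take x = 16 + 25·((3−16)·9 mod 16) = 16 + 25·11 = 291.
Check: 291 mod 16 = 3, 291 mod 25 = 16.

291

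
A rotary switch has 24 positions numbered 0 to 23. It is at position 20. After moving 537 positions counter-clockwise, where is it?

537 = 22·24 + 9, so 537 mod 24 = 9.
(20 − 9) mod 24 = 11.

11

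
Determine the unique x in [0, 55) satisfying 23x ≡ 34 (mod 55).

23

The inverse of 23 mod 55 is 12 (since 23·12 = 276 ≡ 1).
So x ≡ 12·34 = 408 ≡ 23 (mod 55).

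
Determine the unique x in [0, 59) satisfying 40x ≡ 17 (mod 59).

55

The inverse of 40 mod 59 is 31 (since 40·31 = 1240 ≡ 1).
So x ≡ 31·17 = 527 ≡ 55 (mod 59).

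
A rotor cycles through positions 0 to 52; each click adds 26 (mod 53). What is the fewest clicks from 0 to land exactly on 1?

51

53 = 2·26 + 1
26 = 26·1 + 0
Back-substituting gives 26·51 ≡ 1 (mod 53).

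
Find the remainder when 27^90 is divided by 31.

1

Successive squares of 27 mod 31: 27^1≡27, 27^2≡16, 27^4≡8, 27^8≡2, 27^16≡4, 27^32≡16, 27^64≡8.
90 = 2 + 8 + 16 + 64, so 27^90 ≡ 16·2·4·8 ≡ 1 (mod 31).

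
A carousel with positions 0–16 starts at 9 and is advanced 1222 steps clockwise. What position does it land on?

7

1222 − 71·17 = 15, so 1222 ≡ 15 (mod 17).
(9 + 15) mod 17 = 7.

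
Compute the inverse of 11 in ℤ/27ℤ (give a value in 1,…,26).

27 = 2·11 + 5
11 = 2·5 + 1
5 = 5·1 + 0
Back-substituting gives 11·5 ≡ 1 (mod 27).

5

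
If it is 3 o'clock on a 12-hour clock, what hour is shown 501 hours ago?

6

501 mod 12 = 9 (since 41·12 = 492).
3 − 9 → 6 on a 12-hour dial.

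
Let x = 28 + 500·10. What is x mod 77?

500·10 = 5000.
5000 = 64·77 + 72, so 5000 mod 77 = 72.
(28 + 72) mod 77 = 23.

23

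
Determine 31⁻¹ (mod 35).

35 = 1·31 + 4
31 = 7·4 + 3
4 = 1·3 + 1
3 = 3·1 + 0
Back-substituting gives 31·26 ≡ 1 (mod 35).

26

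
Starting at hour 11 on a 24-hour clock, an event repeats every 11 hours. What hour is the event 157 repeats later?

157·11 = 1727.
1727 = 71·24 + 23, so 1727 mod 24 = 23.
(11 + 23) mod 24 = 10.

10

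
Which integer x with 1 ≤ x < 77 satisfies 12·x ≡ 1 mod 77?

77 = 6·12 + 5
12 = 2·5 + 2
5 = 2·2 + 1
2 = 2·1 + 0
Back-substituting gives 12·45 ≡ 1 (mod 77).

45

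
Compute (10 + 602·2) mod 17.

602·2 = 1204.
1204 − 70·17 = 14, so 1204 ≡ 14 (mod 17).
(10 + 14) mod 17 = 7.

7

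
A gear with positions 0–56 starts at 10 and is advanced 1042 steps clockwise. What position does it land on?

Dividing 1042 by 57 gives quotient 18 and remainder 16.
(10 + 16) mod 57 = 26.

26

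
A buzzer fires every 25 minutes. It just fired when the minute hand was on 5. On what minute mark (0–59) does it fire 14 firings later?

14·25 = 350.
350 mod 60 = 50 (since 5·60 = 300).
(5 + 50) mod 60 = 55.

55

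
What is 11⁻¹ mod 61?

50

11·50 = 550 = 9·61 + 1, so 11⁻¹ ≡ 50 (mod 61).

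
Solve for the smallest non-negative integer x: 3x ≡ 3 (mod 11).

1

The inverse of 3 mod 11 is 4 (since 3·4 = 12 ≡ 1).
So x ≡ 4·3 = 12 ≡ 1 (mod 11).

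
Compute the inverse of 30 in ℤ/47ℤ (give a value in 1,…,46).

30·11 = 330 = 7·47 + 1, so 30⁻¹ ≡ 11 (mod 47).

11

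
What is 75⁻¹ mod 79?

59

75·59 = 4425 = 56·79 + 1, so 75⁻¹ ≡ 59 (mod 79).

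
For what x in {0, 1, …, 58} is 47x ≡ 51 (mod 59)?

40

The inverse of 47 mod 59 is 54 (since 47·54 = 2538 ≡ 1).
Multiplying both sides by 54: x ≡ 54·51 = 2754 ≡ 40 (mod 59).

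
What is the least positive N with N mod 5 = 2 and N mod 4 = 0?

12

x ≡ 0 (mod 4) gives x ∈ {0, 4, 8, 12}.
The first of these with x mod 5 = 2 is 12.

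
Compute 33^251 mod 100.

By repeated squaring mod 100: 33^1≡33, 33^2≡89, 33^4≡21, 33^8≡41, 33^16≡81, 33^32≡61, 33^64≡21, 33^128≡41.
Since 251 = 1 + 2 + 8 + 16 + 32 + 64 + 128 in binary, 33^251 ≡ 33·89·41·81·61·21·41 ≡ 17 (mod 100).

17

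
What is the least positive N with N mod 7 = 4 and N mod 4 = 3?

11

x ≡ 3 (mod 4) gives x ∈ {3, 7, 11}.
The first of these with x mod 7 = 4 is 11.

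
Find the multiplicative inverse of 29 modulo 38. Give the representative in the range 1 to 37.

29·21 = 609 = 16·38 + 1, so 29⁻¹ ≡ 21 (mod 38).

21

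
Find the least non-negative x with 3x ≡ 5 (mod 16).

3⁻¹ ≡ 11 (mod 16) because 3·11 = 33 = 2·16 + 1.
Multiplying both sides by 11: x ≡ 11·5 = 55 ≡ 7 (mod 16).

7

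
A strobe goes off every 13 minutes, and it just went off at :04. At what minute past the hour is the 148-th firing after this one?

8

148·13 = 1924.
Dividing 1924 by 60 gives quotient 32 and remainder 4.
(4 + 4) mod 60 = 8.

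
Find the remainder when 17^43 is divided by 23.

Square-and-reduce mod 23: 17^1≡17, 17^2≡13, 17^4≡8, 17^8≡18, 17^16≡2, 17^32≡4.
Since 43 = 1 + 2 + 8 + 32 in binary, 17^43 ≡ 17·13·18·4 ≡ 19 (mod 23).

19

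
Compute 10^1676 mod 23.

18

By repeated squaring mod 23: 10^1≡10, 10^2≡8, 10^4≡18, 10^8≡2, 10^16≡4, 10^32≡16, 10^64≡3, 10^128≡9, 10^256≡12, 10^512≡6, 10^1024≡13.
1676 = 4 + 8 + 128 + 512 + 1024, so 10^1676 ≡ 18·2·9·6·13 ≡ 18 (mod 23).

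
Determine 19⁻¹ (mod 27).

10

27 = 1·19 + 8
19 = 2·8 + 3
8 = 2·3 + 2
3 = 1·2 + 1
2 = 2·1 + 0
Back-substituting gives 19·10 ≡ 1 (mod 27).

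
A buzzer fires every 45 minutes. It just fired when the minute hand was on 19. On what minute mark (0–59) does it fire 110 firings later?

110·45 = 4950.
Dividing 4950 by 60 gives quotient 82 and remainder 30.
(19 + 30) mod 60 = 49.

49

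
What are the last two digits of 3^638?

89

Successive squares of 3 mod 100: 3^1≡3, 3^2≡9, 3^4≡81, 3^8≡61, 3^16≡21, 3^32≡41, 3^64≡81, 3^128≡61, 3^256≡21, 3^512≡41.
Since 638 = 2 + 4 + 8 + 16 + 32 + 64 + 512 in binary, 3^638 ≡ 9·81·61·21·41·81·41 ≡ 89 (mod 100).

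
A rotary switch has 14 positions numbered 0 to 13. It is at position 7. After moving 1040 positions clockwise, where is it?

1040 = 74·14 + 4, so 1040 mod 14 = 4.
(7 + 4) mod 14 = 11.

11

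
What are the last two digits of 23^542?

By repeated squaring mod 100: 23^1≡23, 23^2≡29, 23^4≡41, 23^8≡81, 23^16≡61, 23^32≡21, 23^64≡41, 23^128≡81, 23^256≡61, 23^512≡21.
Since 542 = 2 + 4 + 8 + 16 + 512 in binary, 23^542 ≡ 29·41·81·61·21 ≡ 29 (mod 100).

29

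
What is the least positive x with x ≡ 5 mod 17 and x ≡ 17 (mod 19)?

Since 19·9 ≡ 1 (mod 17), take x = 17 + 19·((5−17)·9 mod 17) = 17 + 19·11 = 226.
Check: 226 mod 17 = 5, 226 mod 19 = 17.

226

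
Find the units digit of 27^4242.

9

Last digits of 7^n: 7, 9, 3, 1 (period 4).
4242 mod 4 = 2, so the last digit matches 7^2 = 9.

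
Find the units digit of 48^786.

The units digit of 48^n cycles with period 4: 8, 4, 2, 6, …
786 leaves remainder 2 on division by 4, so 48^786 ends in 4.

4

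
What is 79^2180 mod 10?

The units digit of 79^n cycles with period 2: 9, 1, …
2180 leaves remainder 0 on division by 2, so 79^2180 ends in 1.

1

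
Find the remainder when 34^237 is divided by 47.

By repeated squaring mod 47: 34^1≡34, 34^2≡28, 34^4≡32, 34^8≡37, 34^16≡6, 34^32≡36, 34^64≡27, 34^128≡24.
237 = 1 + 4 + 8 + 32 + 64 + 128, so 34^237 ≡ 34·32·37·36·27·24 ≡ 8 (mod 47).

8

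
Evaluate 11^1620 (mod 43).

Successive squares of 11 mod 43: 11^1≡11, 11^2≡35, 11^4≡21, 11^8≡11, 11^16≡35, 11^32≡21, 11^64≡11, 11^128≡35, 11^256≡21, 11^512≡11, 11^1024≡35.
1620 = 4 + 16 + 64 + 512 + 1024, so 11^1620 ≡ 21·35·11·11·35 ≡ 41 (mod 43).

41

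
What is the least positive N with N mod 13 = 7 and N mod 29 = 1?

x ≡ 7 (mod 13) gives x ∈ {7, 20, 33, 46, 59}.
The first of these with x mod 29 = 1 is 59.

59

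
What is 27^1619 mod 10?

Powers of 7 mod 10 repeat with period 4: 7, 9, 3, 1.
1619 mod 4 = 3, so the last digit matches 7^3 = 3.

3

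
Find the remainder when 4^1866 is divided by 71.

Successive squares of 4 mod 71: 4^1≡4, 4^2≡16, 4^4≡43, 4^8≡3, 4^16≡9, 4^32≡10, 4^64≡29, 4^128≡60, 4^256≡50, 4^512≡15, 4^1024≡12.
Since 1866 = 2 + 8 + 64 + 256 + 512 + 1024 in binary, 4^1866 ≡ 16·3·29·50·15·12 ≡ 50 (mod 71).

50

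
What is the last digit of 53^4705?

3

Last digits of 3^n: 3, 9, 7, 1 (period 4).
4705 leaves remainder 1 on division by 4, so 53^4705 ends in 3.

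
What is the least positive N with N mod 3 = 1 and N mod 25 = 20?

Since 25·1 ≡ 1 (mod 3), take x = 20 + 25·((1−20)·1 mod 3) = 20 + 25·2 = 70.
Check: 70 mod 3 = 1, 70 mod 25 = 20.

70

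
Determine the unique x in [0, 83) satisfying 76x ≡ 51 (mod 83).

76⁻¹ ≡ 71 (mod 83) because 76·71 = 5396 = 65·83 + 1.
Multiplying both sides by 71: x ≡ 71·51 = 3621 ≡ 52 (mod 83).
Check: 76·52 = 3952 = 47·83 + 51.

52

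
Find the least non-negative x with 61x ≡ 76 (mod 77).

53

The inverse of 61 mod 77 is 24 (since 61·24 = 1464 ≡ 1).
So x ≡ 24·76 = 1824 ≡ 53 (mod 77).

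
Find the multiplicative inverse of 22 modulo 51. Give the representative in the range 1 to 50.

7

51 = 2·22 + 7
22 = 3·7 + 1
7 = 7·1 + 0
Back-substituting gives 22·7 ≡ 1 (mod 51).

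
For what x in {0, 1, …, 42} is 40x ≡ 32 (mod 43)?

The inverse of 40 mod 43 is 14 (since 40·14 = 560 ≡ 1).
So x ≡ 14·32 = 448 ≡ 18 (mod 43).

18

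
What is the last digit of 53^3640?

1

The units digit of 53^n cycles with period 4: 3, 9, 7, 1, …
3640 leaves remainder 0 on division by 4, so 53^3640 ends in 1.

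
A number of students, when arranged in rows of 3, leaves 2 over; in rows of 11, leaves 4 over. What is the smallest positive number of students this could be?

Since 11·2 ≡ 1 (mod 3), take x = 4 + 11·((2−4)·2 mod 3) = 4 + 11·2 = 26.
Check: 26 mod 3 = 2, 26 mod 11 = 4.

26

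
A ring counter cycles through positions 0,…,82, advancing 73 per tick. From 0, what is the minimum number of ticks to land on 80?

73⁻¹ ≡ 58 (mod 83) because 73·58 = 4234 = 51·83 + 1.
So x ≡ 58·80 = 4640 ≡ 75 (mod 83).
Check: 73·75 = 5475 = 65·83 + 80.

75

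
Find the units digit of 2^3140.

Last digits of 2^n: 2, 4, 8, 6 (period 4).
3140 mod 4 = 0, so the last digit matches 2^4 = 6.

6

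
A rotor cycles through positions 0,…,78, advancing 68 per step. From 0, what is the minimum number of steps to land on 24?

The inverse of 68 mod 79 is 43 (since 68·43 = 2924 ≡ 1).
So x ≡ 43·24 = 1032 ≡ 5 (mod 79).

5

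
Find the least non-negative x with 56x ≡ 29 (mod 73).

The inverse of 56 mod 73 is 30 (since 56·30 = 1680 ≡ 1).
So x ≡ 30·29 = 870 ≡ 67 (mod 73).

67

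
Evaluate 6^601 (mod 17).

11

Square-and-reduce mod 17: 6^1≡6, 6^2≡2, 6^4≡4, 6^8≡16, 6^16≡1, 6^32≡1, 6^64≡1, 6^128≡1, 6^256≡1, 6^512≡1.
Since 601 = 1 + 8 + 16 + 64 + 512 in binary, 6^601 ≡ 6·16·1·1·1 ≡ 11 (mod 17).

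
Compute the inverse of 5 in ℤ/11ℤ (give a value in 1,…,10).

5·9 = 45 = 4·11 + 1, so 5⁻¹ ≡ 9 (mod 11).

9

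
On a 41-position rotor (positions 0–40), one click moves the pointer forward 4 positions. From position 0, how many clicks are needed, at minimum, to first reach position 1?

31

41 = 10·4 + 1
4 = 4·1 + 0
Back-substituting gives 4·31 ≡ 1 (mod 41).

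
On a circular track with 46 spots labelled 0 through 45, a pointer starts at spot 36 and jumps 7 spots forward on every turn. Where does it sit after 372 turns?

372·7 = 2604.
2604 = 56·46 + 28, so 2604 mod 46 = 28.
(36 + 28) mod 46 = 18.

18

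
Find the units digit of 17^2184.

1

The units digit of 17^n cycles with period 4: 7, 9, 3, 1, …
2184 leaves remainder 0 on division by 4, so 17^2184 ends in 1.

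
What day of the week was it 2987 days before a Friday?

Dividing 2987 by 7 gives quotient 426 and remainder 5.
Friday − 5 days → Sunday.

Sunday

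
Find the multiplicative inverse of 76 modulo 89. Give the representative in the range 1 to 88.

89 = 1·76 + 13
76 = 5·13 + 11
13 = 1·11 + 2
11 = 5·2 + 1
2 = 2·1 + 0
Back-substituting gives 76·41 ≡ 1 (mod 89).

41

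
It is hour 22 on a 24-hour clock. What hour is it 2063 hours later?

2063 mod 24 = 23 (since 85·24 = 2040).
(22 + 23) mod 24 = 21.

21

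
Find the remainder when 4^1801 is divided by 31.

Square-and-reduce mod 31: 4^1≡4, 4^2≡16, 4^4≡8, 4^8≡2, 4^16≡4, 4^32≡16, 4^64≡8, 4^128≡2, 4^256≡4, 4^512≡16, 4^1024≡8.
Since 1801 = 1 + 8 + 256 + 512 + 1024 in binary, 4^1801 ≡ 4·2·4·16·8 ≡ 4 (mod 31).

4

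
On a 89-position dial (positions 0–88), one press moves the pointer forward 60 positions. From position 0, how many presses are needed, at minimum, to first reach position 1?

89 = 1·60 + 29
60 = 2·29 + 2
29 = 14·2 + 1
2 = 2·1 + 0
Back-substituting gives 60·46 ≡ 1 (mod 89).

46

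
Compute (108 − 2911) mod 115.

2911 − 25·115 = 36, so 2911 ≡ 36 (mod 115).
(108 − 36) mod 115 = 72.

72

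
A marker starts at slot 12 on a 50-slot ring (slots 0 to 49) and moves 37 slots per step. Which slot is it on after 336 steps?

44

336·37 = 12432.
Dividing 12432 by 50 gives quotient 248 and remainder 32.
(12 + 32) mod 50 = 44.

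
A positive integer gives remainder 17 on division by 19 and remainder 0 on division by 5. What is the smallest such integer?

55

Since 5·4 ≡ 1 (mod 19), take x = 0 + 5·((17−0)·4 mod 19) = 0 + 5·11 = 55.
Check: 55 mod 19 = 17, 55 mod 5 = 0.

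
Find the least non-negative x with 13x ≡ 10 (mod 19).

11

The inverse of 13 mod 19 is 3 (since 13·3 = 39 ≡ 1).
Multiplying both sides by 3: x ≡ 3·10 = 30 ≡ 11 (mod 19).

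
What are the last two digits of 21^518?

Square-and-reduce mod 100: 21^1≡21, 21^2≡41, 21^4≡81, 21^8≡61, 21^16≡21, 21^32≡41, 21^64≡81, 21^128≡61, 21^256≡21, 21^512≡41.
518 = 2 + 4 + 512, so 21^518 ≡ 41·81·41 ≡ 61 (mod 100).

61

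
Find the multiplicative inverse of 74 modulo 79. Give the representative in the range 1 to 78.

74·63 = 4662 = 59·79 + 1, so 74⁻¹ ≡ 63 (mod 79).

63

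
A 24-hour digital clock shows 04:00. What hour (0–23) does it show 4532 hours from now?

0

4532 − 188·24 = 20, so 4532 ≡ 20 (mod 24).
(4 + 20) mod 24 = 0.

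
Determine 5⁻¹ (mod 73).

73 = 14·5 + 3
5 = 1·3 + 2
3 = 1·2 + 1
2 = 2·1 + 0
Back-substituting gives 5·44 ≡ 1 (mod 73).

44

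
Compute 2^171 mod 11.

2

By repeated squaring mod 11: 2^1≡2, 2^2≡4, 2^4≡5, 2^8≡3, 2^16≡9, 2^32≡4, 2^64≡5, 2^128≡3.
171 = 1 + 2 + 8 + 32 + 128, so 2^171 ≡ 2·4·3·4·3 ≡ 2 (mod 11).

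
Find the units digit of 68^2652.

6

Last digits of 8^n: 8, 4, 2, 6 (period 4).
2652 leaves remainder 0 on division by 4, so 68^2652 ends in 6.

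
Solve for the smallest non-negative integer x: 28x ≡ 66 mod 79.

The inverse of 28 mod 79 is 48 (since 28·48 = 1344 ≡ 1).
Multiplying both sides by 48: x ≡ 48·66 = 3168 ≡ 8 (mod 79).
Check: 28·8 = 224 = 2·79 + 66.

8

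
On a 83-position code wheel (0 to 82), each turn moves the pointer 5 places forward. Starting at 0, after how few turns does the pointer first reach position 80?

16

5⁻¹ ≡ 50 (mod 83) because 5·50 = 250 = 3·83 + 1.
Multiplying both sides by 50: x ≡ 50·80 = 4000 ≡ 16 (mod 83).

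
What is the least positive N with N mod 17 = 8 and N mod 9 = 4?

x ≡ 4 (mod 9) gives x ∈ {4, 13, 22, 31, 40, 49, 58, 67, …}.
The first of these with x mod 17 = 8 is 76.

76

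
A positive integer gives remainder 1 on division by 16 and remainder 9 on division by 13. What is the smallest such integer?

113

x ≡ 9 (mod 13) gives x ∈ {9, 22, 35, 48, 61, 74, 87, 100, …}.
The first of these with x mod 16 = 1 is 113.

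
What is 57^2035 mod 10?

3

Powers of 7 mod 10 repeat with period 4: 7, 9, 3, 1.
2035 mod 4 = 3, so the last digit matches 7^3 = 3.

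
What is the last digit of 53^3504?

Powers of 3 mod 10 repeat with period 4: 3, 9, 7, 1.
3504 leaves remainder 0 on division by 4, so 53^3504 ends in 1.

1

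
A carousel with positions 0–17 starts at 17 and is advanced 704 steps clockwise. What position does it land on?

704 mod 18 = 2 (since 39·18 = 702).
(17 + 2) mod 18 = 1.

1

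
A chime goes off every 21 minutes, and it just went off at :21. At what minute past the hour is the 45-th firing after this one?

6

45·21 = 945.
945 mod 60 = 45 (since 15·60 = 900).
(21 + 45) mod 60 = 6.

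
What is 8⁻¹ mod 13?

8·5 = 40 = 3·13 + 1, so 8⁻¹ ≡ 5 (mod 13).

5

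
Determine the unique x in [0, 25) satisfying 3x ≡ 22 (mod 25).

24

The inverse of 3 mod 25 is 17 (since 3·17 = 51 ≡ 1).
So x ≡ 17·22 = 374 ≡ 24 (mod 25).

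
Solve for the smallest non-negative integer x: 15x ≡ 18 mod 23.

The inverse of 15 mod 23 is 20 (since 15·20 = 300 ≡ 1).
Multiplying both sides by 20: x ≡ 20·18 = 360 ≡ 15 (mod 23).
Check: 15·15 = 225 = 9·23 + 18.

15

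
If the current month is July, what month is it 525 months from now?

525 mod 12 = 9 (since 43·12 = 516).
July + 9 months → April.

April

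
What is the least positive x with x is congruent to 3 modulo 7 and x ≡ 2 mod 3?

Since 3·5 ≡ 1 (mod 7), take x = 2 + 3·((3−2)·5 mod 7) = 2 + 3·5 = 17.
Check: 17 mod 7 = 3, 17 mod 3 = 2.

17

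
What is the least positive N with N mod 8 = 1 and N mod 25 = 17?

17

Since 25·1 ≡ 1 (mod 8), take x = 17 + 25·((1−17)·1 mod 8) = 17 + 25·0 = 17.
Check: 17 mod 8 = 1, 17 mod 25 = 17.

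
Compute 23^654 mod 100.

9

By repeated squaring mod 100: 23^1≡23, 23^2≡29, 23^4≡41, 23^8≡81, 23^16≡61, 23^32≡21, 23^64≡41, 23^128≡81, 23^256≡61, 23^512≡21.
Since 654 = 2 + 4 + 8 + 128 + 512 in binary, 23^654 ≡ 29·41·81·81·21 ≡ 9 (mod 100).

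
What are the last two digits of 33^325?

Successive squares of 33 mod 100: 33^1≡33, 33^2≡89, 33^4≡21, 33^8≡41, 33^16≡81, 33^32≡61, 33^64≡21, 33^128≡41, 33^256≡81.
Since 325 = 1 + 4 + 64 + 256 in binary, 33^325 ≡ 33·21·21·81 ≡ 93 (mod 100).

93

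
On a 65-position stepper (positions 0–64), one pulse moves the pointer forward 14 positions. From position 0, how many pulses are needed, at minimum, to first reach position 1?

14

65 = 4·14 + 9
14 = 1·9 + 5
9 = 1·5 + 4
5 = 1·4 + 1
4 = 4·1 + 0
Back-substituting gives 14·14 ≡ 1 (mod 65).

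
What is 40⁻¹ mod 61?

29

61 = 1·40 + 21
40 = 1·21 + 19
21 = 1·19 + 2
19 = 9·2 + 1
2 = 2·1 + 0
Back-substituting gives 40·29 ≡ 1 (mod 61).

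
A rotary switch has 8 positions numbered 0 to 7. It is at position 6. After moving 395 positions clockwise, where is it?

1

395 mod 8 = 3 (since 49·8 = 392).
(6 + 3) mod 8 = 1.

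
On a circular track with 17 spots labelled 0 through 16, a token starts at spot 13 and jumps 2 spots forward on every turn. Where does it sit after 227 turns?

8

227·2 = 454.
454 mod 17 = 12 (since 26·17 = 442).
(13 + 12) mod 17 = 8.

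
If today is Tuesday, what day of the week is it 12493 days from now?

12493 mod 7 = 5 (since 1784·7 = 12488).
Tuesday + 5 days → Sunday.

Sunday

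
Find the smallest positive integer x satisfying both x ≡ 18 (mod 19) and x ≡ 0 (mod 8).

56

Since 8·12 ≡ 1 (mod 19), take x = 0 + 8·((18−0)·12 mod 19) = 0 + 8·7 = 56.
Check: 56 mod 19 = 18, 56 mod 8 = 0.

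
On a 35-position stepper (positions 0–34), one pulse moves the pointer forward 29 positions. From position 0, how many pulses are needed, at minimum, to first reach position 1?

29

29·29 = 841 = 24·35 + 1, so 29⁻¹ ≡ 29 (mod 35).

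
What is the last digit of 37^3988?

1

Powers of 7 mod 10 repeat with period 4: 7, 9, 3, 1.
3988 mod 4 = 0, so the last digit matches 7^4 = 1.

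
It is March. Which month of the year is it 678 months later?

September

678 − 56·12 = 6, so 678 ≡ 6 (mod 12).
March + 6 months → September.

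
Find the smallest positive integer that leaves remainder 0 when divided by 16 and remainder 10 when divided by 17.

112

x ≡ 0 (mod 16) gives x ∈ {0, 16, 32, 48, 64, 80, 96, 112}.
The first of these with x mod 17 = 10 is 112.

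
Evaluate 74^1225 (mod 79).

48

Square-and-reduce mod 79: 74^1≡74, 74^2≡25, 74^4≡72, 74^8≡49, 74^16≡31, 74^32≡13, 74^64≡11, 74^128≡42, 74^256≡26, 74^512≡44, 74^1024≡40.
1225 = 1 + 8 + 64 + 128 + 1024, so 74^1225 ≡ 74·49·11·42·40 ≡ 48 (mod 79).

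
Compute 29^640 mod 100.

Square-and-reduce mod 100: 29^1≡29, 29^2≡41, 29^4≡81, 29^8≡61, 29^16≡21, 29^32≡41, 29^64≡81, 29^128≡61, 29^256≡21, 29^512≡41.
Since 640 = 128 + 512 in binary, 29^640 ≡ 61·41 ≡ 1 (mod 100).

1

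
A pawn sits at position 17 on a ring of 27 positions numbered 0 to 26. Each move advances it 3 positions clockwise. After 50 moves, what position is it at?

50·3 = 150.
Dividing 150 by 27 gives quotient 5 and remainder 15.
(17 + 15) mod 27 = 5.

5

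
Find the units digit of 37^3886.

Powers of 7 mod 10 repeat with period 4: 7, 9, 3, 1.
3886 leaves remainder 2 on division by 4, so 37^3886 ends in 9.

9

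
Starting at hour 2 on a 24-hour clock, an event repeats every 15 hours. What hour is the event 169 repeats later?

169·15 = 2535.
2535 = 105·24 + 15, so 2535 mod 24 = 15.
(2 + 15) mod 24 = 17.

17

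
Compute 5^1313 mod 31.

25

Successive squares of 5 mod 31: 5^1≡5, 5^2≡25, 5^4≡5, 5^8≡25, 5^16≡5, 5^32≡25, 5^64≡5, 5^128≡25, 5^256≡5, 5^512≡25, 5^1024≡5.
Since 1313 = 1 + 32 + 256 + 1024 in binary, 5^1313 ≡ 5·25·5·5 ≡ 25 (mod 31).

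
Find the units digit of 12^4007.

8

Powers of 2 mod 10 repeat with period 4: 2, 4, 8, 6.
4007 leaves remainder 3 on division by 4, so 12^4007 ends in 8.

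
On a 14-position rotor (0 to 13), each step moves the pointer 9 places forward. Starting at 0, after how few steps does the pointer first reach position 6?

10

The inverse of 9 mod 14 is 11 (since 9·11 = 99 ≡ 1).
Multiplying both sides by 11: x ≡ 11·6 = 66 ≡ 10 (mod 14).
Check: 9·10 = 90 = 6·14 + 6.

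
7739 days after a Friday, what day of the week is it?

7739 − 1105·7 = 4, so 7739 ≡ 4 (mod 7).
Friday + 4 days → Tuesday.

Tuesday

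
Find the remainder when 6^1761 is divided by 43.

By repeated squaring mod 43: 6^1≡6, 6^2≡36, 6^4≡6, 6^8≡36, 6^16≡6, 6^32≡36, 6^64≡6, 6^128≡36, 6^256≡6, 6^512≡36, 6^1024≡6.
1761 = 1 + 32 + 64 + 128 + 512 + 1024, so 6^1761 ≡ 6·36·6·36·36·6 ≡ 1 (mod 43).

1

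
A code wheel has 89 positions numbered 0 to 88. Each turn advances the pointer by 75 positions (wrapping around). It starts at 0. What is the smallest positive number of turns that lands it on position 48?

22

75⁻¹ ≡ 19 (mod 89) because 75·19 = 1425 = 16·89 + 1.
Multiplying both sides by 19: x ≡ 19·48 = 912 ≡ 22 (mod 89).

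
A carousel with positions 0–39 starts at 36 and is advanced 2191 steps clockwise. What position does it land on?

27

2191 mod 40 = 31 (since 54·40 = 2160).
(36 + 31) mod 40 = 27.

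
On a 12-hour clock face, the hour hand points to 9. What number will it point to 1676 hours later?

1676 mod 12 = 8 (since 139·12 = 1668).
9 + 8 → 5 on a 12-hour dial.

5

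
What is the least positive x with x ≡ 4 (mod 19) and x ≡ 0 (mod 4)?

Since 4·5 ≡ 1 (mod 19), take x = 0 + 4·((4−0)·5 mod 19) = 0 + 4·1 = 4.
Check: 4 mod 19 = 4, 4 mod 4 = 0.

4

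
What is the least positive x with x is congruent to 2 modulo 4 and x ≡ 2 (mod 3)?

x ≡ 2 (mod 3) gives x ∈ {2}.
The first of these with x mod 4 = 2 is 2.

2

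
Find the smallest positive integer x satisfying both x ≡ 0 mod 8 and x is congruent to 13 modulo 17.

Since 17·1 ≡ 1 (mod 8), take x = 13 + 17·((0−13)·1 mod 8) = 13 + 17·3 = 64.
Check: 64 mod 8 = 0, 64 mod 17 = 13.

64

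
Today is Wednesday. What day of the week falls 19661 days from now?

19661 = 2808·7 + 5, so 19661 mod 7 = 5.
Wednesday + 5 days → Monday.

Monday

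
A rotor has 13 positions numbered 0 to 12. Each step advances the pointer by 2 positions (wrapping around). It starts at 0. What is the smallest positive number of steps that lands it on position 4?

2

2⁻¹ ≡ 7 (mod 13) because 2·7 = 14 = 1·13 + 1.
So x ≡ 7·4 = 28 ≡ 2 (mod 13).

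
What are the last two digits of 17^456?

Successive squares of 17 mod 100: 17^1≡17, 17^2≡89, 17^4≡21, 17^8≡41, 17^16≡81, 17^32≡61, 17^64≡21, 17^128≡41, 17^256≡81.
456 = 8 + 64 + 128 + 256, so 17^456 ≡ 41·21·41·81 ≡ 81 (mod 100).

81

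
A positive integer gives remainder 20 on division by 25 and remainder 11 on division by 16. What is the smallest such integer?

Since 16·11 ≡ 1 (mod 25), take x = 11 + 16·((20−11)·11 mod 25) = 11 + 16·24 = 395.
Check: 395 mod 25 = 20, 395 mod 16 = 11.

395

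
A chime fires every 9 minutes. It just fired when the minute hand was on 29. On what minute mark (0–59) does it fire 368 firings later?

368·9 = 3312.
3312 mod 60 = 12 (since 55·60 = 3300).
(29 + 12) mod 60 = 41.

41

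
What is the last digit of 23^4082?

Last digits of 3^n: 3, 9, 7, 1 (period 4).
4082 mod 4 = 2, so the last digit matches 3^2 = 9.

9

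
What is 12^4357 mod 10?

Last digits of 2^n: 2, 4, 8, 6 (period 4).
4357 leaves remainder 1 on division by 4, so 12^4357 ends in 2.

2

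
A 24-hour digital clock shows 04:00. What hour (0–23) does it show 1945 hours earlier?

1945 mod 24 = 1 (since 81·24 = 1944).
(4 − 1) mod 24 = 3.

3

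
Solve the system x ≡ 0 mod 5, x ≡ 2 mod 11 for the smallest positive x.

x ≡ 0 (mod 5) gives x ∈ {0, 5, 10, 15, 20, 25, 30, 35}.
The first of these with x mod 11 = 2 is 35.

35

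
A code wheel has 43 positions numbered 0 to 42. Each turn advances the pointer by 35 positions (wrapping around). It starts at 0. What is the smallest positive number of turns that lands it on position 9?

15

35⁻¹ ≡ 16 (mod 43) because 35·16 = 560 = 13·43 + 1.
So x ≡ 16·9 = 144 ≡ 15 (mod 43).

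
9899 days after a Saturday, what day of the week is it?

Sunday

Dividing 9899 by 7 gives quotient 1414 and remainder 1.
Saturday + 1 day → Sunday.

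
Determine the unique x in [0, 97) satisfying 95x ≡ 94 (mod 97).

50

The inverse of 95 mod 97 is 48 (since 95·48 = 4560 ≡ 1).
So x ≡ 48·94 = 4512 ≡ 50 (mod 97).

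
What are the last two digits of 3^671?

47

By repeated squaring mod 100: 3^1≡3, 3^2≡9, 3^4≡81, 3^8≡61, 3^16≡21, 3^32≡41, 3^64≡81, 3^128≡61, 3^256≡21, 3^512≡41.
671 = 1 + 2 + 4 + 8 + 16 + 128 + 512, so 3^671 ≡ 3·9·81·61·21·61·41 ≡ 47 (mod 100).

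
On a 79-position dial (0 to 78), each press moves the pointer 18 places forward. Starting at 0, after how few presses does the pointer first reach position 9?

40

The inverse of 18 mod 79 is 22 (since 18·22 = 396 ≡ 1).
So x ≡ 22·9 = 198 ≡ 40 (mod 79).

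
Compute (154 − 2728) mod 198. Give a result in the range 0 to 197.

0

2728 = 13·198 + 154, so 2728 mod 198 = 154.
(154 − 154) mod 198 = 0.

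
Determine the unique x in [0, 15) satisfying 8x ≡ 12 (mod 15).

8⁻¹ ≡ 2 (mod 15) because 8·2 = 16 = 1·15 + 1.
So x ≡ 2·12 = 24 ≡ 9 (mod 15).

9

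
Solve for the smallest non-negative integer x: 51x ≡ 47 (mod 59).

31

The inverse of 51 mod 59 is 22 (since 51·22 = 1122 ≡ 1).
So x ≡ 22·47 = 1034 ≡ 31 (mod 59).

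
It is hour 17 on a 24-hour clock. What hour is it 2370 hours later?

11

2370 mod 24 = 18 (since 98·24 = 2352).
(17 + 18) mod 24 = 11.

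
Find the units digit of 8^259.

2

Last digits of 8^n: 8, 4, 2, 6 (period 4).
259 leaves remainder 3 on division by 4, so 8^259 ends in 2.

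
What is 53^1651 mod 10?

The units digit of 53^n cycles with period 4: 3, 9, 7, 1, …
1651 mod 4 = 3, so the last digit matches 3^3 = 7.

7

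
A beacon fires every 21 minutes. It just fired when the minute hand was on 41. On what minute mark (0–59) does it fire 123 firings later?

44

123·21 = 2583.
2583 mod 60 = 3 (since 43·60 = 2580).
(41 + 3) mod 60 = 44.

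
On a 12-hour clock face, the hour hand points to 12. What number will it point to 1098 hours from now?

1098 mod 12 = 6 (since 91·12 = 1092).
12 + 6 → 6 on a 12-hour dial.

6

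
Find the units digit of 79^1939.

Powers of 9 mod 10 repeat with period 2: 9, 1.
1939 mod 2 = 1, so the last digit matches 9^1 = 9.

9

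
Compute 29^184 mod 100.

81

Successive squares of 29 mod 100: 29^1≡29, 29^2≡41, 29^4≡81, 29^8≡61, 29^16≡21, 29^32≡41, 29^64≡81, 29^128≡61.
184 = 8 + 16 + 32 + 128, so 29^184 ≡ 61·21·41·61 ≡ 81 (mod 100).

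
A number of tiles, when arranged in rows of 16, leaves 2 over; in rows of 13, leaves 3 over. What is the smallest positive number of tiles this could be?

146

Since 13·5 ≡ 1 (mod 16), take x = 3 + 13·((2−3)·5 mod 16) = 3 + 13·11 = 146.
Check: 146 mod 16 = 2, 146 mod 13 = 3.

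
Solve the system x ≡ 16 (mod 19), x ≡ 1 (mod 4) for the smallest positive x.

x ≡ 1 (mod 4) gives x ∈ {1, 5, 9, 13, 17, 21, 25, 29, …}.
The first of these with x mod 19 = 16 is 73.

73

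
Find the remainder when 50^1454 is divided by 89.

Successive squares of 50 mod 89: 50^1≡50, 50^2≡8, 50^4≡64, 50^8≡2, 50^16≡4, 50^32≡16, 50^64≡78, 50^128≡32, 50^256≡45, 50^512≡67, 50^1024≡39.
Since 1454 = 2 + 4 + 8 + 32 + 128 + 256 + 1024 in binary, 50^1454 ≡ 8·64·2·16·32·45·39 ≡ 8 (mod 89).

8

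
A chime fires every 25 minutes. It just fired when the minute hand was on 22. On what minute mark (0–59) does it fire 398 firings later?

398·25 = 9950.
9950 = 165·60 + 50, so 9950 mod 60 = 50.
(22 + 50) mod 60 = 12.

12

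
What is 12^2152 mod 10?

Powers of 2 mod 10 repeat with period 4: 2, 4, 8, 6.
2152 mod 4 = 0, so the last digit matches 2^4 = 6.

6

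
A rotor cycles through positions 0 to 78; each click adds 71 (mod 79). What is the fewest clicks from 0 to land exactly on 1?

79 = 1·71 + 8
71 = 8·8 + 7
8 = 1·7 + 1
7 = 7·1 + 0
Back-substituting gives 71·69 ≡ 1 (mod 79).

69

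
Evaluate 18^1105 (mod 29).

By repeated squaring mod 29: 18^1≡18, 18^2≡5, 18^4≡25, 18^8≡16, 18^16≡24, 18^32≡25, 18^64≡16, 18^128≡24, 18^256≡25, 18^512≡16, 18^1024≡24.
Since 1105 = 1 + 16 + 64 + 1024 in binary, 18^1105 ≡ 18·24·16·24 ≡ 8 (mod 29).

8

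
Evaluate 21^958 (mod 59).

21

Successive squares of 21 mod 59: 21^1≡21, 21^2≡28, 21^4≡17, 21^8≡53, 21^16≡36, 21^32≡57, 21^64≡4, 21^128≡16, 21^256≡20, 21^512≡46.
Since 958 = 2 + 4 + 8 + 16 + 32 + 128 + 256 + 512 in binary, 21^958 ≡ 28·17·53·36·57·16·20·46 ≡ 21 (mod 59).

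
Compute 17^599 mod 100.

53

Square-and-reduce mod 100: 17^1≡17, 17^2≡89, 17^4≡21, 17^8≡41, 17^16≡81, 17^32≡61, 17^64≡21, 17^128≡41, 17^256≡81, 17^512≡61.
Since 599 = 1 + 2 + 4 + 16 + 64 + 512 in binary, 17^599 ≡ 17·89·21·81·21·61 ≡ 53 (mod 100).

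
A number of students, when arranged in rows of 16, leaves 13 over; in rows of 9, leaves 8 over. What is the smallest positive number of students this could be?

x ≡ 8 (mod 9) gives x ∈ {8, 17, 26, 35, 44, 53, 62, 71, …}.
The first of these with x mod 16 = 13 is 125.

125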